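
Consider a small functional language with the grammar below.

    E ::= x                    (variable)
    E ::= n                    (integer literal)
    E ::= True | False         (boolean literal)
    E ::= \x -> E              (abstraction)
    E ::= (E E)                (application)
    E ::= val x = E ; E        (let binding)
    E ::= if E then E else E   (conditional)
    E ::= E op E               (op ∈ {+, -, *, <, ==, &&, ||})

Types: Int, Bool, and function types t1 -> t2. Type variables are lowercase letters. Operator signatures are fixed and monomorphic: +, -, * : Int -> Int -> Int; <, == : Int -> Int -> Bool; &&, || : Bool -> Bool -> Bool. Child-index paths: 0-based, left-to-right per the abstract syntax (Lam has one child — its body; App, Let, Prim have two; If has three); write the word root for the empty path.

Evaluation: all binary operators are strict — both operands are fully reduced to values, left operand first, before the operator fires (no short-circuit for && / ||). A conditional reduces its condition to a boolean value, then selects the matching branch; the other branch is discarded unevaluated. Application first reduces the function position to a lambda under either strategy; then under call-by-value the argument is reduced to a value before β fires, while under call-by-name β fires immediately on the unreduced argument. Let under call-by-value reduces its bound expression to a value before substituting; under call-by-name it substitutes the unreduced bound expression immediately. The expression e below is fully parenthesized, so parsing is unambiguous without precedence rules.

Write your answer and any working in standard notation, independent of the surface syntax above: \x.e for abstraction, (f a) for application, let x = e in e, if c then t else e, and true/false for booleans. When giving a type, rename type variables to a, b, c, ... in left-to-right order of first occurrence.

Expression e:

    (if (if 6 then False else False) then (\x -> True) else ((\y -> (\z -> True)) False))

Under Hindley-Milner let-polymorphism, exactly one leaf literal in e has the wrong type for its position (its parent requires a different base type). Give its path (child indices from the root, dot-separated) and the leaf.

Answer: 0.0 : 6

Trace:
  unify Int ~ Bool
  FAIL: mismatch Int ~ Bool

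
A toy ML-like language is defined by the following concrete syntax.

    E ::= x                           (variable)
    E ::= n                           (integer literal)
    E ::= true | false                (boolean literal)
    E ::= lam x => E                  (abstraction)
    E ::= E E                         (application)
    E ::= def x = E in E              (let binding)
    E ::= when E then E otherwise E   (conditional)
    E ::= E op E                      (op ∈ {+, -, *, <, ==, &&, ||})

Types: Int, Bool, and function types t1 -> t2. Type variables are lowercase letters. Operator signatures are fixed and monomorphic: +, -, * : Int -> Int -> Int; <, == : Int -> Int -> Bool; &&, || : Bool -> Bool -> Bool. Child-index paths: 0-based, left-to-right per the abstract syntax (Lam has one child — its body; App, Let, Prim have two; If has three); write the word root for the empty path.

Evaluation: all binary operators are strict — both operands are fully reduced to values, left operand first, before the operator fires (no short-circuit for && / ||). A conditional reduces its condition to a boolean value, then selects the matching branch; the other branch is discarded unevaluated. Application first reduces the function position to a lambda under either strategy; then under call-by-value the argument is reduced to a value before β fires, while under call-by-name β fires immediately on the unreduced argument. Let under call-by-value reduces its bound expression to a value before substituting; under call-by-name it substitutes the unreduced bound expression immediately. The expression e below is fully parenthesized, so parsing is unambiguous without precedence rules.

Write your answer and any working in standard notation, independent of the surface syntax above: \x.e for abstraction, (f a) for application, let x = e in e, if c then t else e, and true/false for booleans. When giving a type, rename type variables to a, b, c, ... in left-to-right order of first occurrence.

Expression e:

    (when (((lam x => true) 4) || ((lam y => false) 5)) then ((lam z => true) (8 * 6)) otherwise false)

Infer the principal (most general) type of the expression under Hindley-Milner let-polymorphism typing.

Trace:
\x._ : a -> Bool
  unify a -> Bool ~ Int -> b
  unify a ~ Int
  unify Bool ~ b
_ _ : Bool
  unify Bool ~ Bool
\y._ : c -> Bool
  unify c -> Bool ~ Int -> d
  unify c ~ Int
  unify Bool ~ d
_ _ : Bool
  unify Bool ~ Bool
  unify Bool ~ Bool
\z._ : e -> Bool
  unify Int ~ Int
  unify Int ~ Int
  unify e -> Bool ~ Int -> f
  unify e ~ Int
  unify Bool ~ f
_ _ : Bool
  unify Bool ~ Bool

Answer: Bool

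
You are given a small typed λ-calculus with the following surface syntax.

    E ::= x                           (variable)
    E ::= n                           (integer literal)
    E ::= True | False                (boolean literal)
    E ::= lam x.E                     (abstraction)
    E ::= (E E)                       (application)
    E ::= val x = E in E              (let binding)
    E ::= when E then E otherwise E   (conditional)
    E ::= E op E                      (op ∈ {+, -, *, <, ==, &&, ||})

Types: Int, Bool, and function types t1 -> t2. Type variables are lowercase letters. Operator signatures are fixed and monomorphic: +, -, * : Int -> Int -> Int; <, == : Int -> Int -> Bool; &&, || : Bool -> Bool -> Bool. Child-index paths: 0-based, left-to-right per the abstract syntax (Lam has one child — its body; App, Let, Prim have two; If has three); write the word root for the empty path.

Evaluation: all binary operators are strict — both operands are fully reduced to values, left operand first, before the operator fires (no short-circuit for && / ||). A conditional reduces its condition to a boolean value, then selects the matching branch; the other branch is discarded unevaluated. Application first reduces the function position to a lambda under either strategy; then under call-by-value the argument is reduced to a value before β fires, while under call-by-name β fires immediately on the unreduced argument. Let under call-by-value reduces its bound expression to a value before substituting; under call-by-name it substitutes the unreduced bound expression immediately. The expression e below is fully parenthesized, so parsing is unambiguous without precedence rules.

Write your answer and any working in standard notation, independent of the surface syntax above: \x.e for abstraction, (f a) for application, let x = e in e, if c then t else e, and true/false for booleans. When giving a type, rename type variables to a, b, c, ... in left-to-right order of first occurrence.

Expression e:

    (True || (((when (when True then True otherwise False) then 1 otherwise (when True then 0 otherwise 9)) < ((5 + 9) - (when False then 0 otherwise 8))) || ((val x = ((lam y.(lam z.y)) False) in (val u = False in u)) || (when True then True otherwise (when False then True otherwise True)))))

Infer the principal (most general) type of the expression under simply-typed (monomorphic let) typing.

Working:
  unify Bool ~ Bool
  unify Bool ~ Bool
  unify Bool ~ Bool
  unify Bool ~ Bool
  unify Bool ~ Bool
  unify Int ~ Int
  unify Int ~ Int
  unify Int ~ Int
  unify Int ~ Int
  unify Int ~ Int
  unify Int ~ Int
  unify Bool ~ Bool
  unify Int ~ Int
  unify Int ~ Int
  unify Int ~ Int
  unify Bool ~ Bool
y : a
\z._ : b -> a
\y._ : a -> b -> a
  unify a -> b -> a ~ Bool -> c
  unify a ~ Bool
  unify b -> Bool ~ c
_ _ : b -> Bool
let x : b -> Bool
let u : Bool
u : Bool
  unify Bool ~ Bool
  unify Bool ~ Bool
  unify Bool ~ Bool
  unify Bool ~ Bool
  unify Bool ~ Bool
  unify Bool ~ Bool
  unify Bool ~ Bool
  unify Bool ~ Bool

Answer: Bool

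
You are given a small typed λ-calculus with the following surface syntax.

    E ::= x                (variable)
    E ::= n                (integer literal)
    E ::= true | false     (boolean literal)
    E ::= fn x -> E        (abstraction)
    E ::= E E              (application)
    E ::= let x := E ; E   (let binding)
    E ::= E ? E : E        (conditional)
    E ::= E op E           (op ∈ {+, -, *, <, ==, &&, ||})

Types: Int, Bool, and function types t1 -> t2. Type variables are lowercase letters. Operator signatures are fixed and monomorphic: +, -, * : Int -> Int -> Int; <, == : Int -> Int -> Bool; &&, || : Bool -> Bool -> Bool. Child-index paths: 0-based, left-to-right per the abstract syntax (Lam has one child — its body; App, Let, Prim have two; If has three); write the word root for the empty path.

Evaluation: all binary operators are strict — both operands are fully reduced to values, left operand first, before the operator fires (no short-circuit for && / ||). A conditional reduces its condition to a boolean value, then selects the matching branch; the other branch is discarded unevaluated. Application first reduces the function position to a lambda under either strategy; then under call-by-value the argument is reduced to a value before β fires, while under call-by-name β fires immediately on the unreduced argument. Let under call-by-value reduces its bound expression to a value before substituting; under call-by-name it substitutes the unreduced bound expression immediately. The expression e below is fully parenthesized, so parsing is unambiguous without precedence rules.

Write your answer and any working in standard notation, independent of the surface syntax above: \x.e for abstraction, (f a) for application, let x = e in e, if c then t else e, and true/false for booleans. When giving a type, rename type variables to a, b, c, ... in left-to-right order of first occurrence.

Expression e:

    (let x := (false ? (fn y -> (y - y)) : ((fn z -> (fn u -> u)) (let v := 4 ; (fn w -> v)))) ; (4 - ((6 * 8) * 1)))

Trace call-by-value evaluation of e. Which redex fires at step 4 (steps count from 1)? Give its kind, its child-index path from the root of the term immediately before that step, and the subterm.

Working:
step 0: (let x = (if false then (\y.(y - y)) else ((\z.(\u.u)) (let v = 4 in (\w.v)))) in (4 - ((6 * 8) * 1)))
step 1: [if@0] (let x = ((\z.(\u.u)) (let v = 4 in (\w.v))) in (4 - ((6 * 8) * 1)))
step 2: [let@0.1] (let x = ((\z.(\u.u)) (\w.4)) in (4 - ((6 * 8) * 1)))
step 3: [beta@0] (let x = (\u.u) in (4 - ((6 * 8) * 1)))
step 4: [let@root] (4 - ((6 * 8) * 1))

Answer: let at root : (let x = (\u.u) in (4 - ((6 * 8) * 1)))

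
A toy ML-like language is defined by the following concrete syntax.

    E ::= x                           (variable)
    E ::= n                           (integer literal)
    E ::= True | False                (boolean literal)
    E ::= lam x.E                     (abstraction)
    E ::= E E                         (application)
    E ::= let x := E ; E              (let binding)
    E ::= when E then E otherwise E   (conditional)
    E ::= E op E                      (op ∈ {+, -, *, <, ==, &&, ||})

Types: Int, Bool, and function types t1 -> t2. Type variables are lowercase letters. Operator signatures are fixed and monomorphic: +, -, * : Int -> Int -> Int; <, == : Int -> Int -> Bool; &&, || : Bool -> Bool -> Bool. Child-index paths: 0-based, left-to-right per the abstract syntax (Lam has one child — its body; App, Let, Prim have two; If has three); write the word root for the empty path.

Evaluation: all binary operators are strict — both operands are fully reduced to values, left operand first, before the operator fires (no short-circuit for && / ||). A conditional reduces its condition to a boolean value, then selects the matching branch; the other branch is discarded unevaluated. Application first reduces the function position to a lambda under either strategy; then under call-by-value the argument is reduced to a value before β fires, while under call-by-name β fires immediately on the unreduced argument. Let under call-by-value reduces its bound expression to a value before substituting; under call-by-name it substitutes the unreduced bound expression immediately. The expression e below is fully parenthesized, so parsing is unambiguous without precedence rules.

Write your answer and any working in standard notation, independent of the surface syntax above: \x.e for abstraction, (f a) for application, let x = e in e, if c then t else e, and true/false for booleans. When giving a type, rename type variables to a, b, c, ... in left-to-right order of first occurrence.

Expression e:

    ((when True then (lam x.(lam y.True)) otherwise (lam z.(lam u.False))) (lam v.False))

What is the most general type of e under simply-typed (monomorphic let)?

Derivation:
  unify Bool ~ Bool
\y._ : b -> Bool
\x._ : a -> b -> Bool
\u._ : d -> Bool
\z._ : c -> d -> Bool
  unify a -> b -> Bool ~ c -> d -> Bool
  unify a ~ c
  unify b -> Bool ~ d -> Bool
  unify b ~ d
  unify Bool ~ Bool
\v._ : e -> Bool
  unify c -> d -> Bool ~ (e -> Bool) -> f
  unify c ~ e -> Bool
  unify d -> Bool ~ f
_ _ : d -> Bool

Answer: a -> Bool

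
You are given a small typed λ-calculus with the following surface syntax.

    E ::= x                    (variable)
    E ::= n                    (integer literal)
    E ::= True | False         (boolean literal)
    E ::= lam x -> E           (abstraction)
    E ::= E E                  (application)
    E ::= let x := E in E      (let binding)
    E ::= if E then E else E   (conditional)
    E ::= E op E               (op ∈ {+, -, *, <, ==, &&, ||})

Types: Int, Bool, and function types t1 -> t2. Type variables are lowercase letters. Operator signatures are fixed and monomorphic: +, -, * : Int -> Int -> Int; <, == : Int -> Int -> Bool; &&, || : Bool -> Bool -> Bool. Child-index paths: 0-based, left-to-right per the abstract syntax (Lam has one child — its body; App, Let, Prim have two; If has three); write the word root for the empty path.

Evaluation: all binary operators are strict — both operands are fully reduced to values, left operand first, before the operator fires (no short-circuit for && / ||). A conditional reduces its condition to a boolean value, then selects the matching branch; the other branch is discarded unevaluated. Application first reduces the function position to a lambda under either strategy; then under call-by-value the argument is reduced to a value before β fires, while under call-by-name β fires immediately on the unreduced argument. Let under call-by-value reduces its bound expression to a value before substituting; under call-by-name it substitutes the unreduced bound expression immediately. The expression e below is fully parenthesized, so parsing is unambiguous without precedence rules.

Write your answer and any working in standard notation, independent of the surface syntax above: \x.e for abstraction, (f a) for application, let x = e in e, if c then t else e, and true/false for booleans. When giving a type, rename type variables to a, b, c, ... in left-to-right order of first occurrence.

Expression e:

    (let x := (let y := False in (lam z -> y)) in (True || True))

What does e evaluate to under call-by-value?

Answer: true

Trace:
step 0: (let x = (let y = false in (\z.y)) in (true || true))
step 1: [let@0] (let x = (\z.false) in (true || true))
step 2: [let@root] (true || true)
step 3: [delta@root] true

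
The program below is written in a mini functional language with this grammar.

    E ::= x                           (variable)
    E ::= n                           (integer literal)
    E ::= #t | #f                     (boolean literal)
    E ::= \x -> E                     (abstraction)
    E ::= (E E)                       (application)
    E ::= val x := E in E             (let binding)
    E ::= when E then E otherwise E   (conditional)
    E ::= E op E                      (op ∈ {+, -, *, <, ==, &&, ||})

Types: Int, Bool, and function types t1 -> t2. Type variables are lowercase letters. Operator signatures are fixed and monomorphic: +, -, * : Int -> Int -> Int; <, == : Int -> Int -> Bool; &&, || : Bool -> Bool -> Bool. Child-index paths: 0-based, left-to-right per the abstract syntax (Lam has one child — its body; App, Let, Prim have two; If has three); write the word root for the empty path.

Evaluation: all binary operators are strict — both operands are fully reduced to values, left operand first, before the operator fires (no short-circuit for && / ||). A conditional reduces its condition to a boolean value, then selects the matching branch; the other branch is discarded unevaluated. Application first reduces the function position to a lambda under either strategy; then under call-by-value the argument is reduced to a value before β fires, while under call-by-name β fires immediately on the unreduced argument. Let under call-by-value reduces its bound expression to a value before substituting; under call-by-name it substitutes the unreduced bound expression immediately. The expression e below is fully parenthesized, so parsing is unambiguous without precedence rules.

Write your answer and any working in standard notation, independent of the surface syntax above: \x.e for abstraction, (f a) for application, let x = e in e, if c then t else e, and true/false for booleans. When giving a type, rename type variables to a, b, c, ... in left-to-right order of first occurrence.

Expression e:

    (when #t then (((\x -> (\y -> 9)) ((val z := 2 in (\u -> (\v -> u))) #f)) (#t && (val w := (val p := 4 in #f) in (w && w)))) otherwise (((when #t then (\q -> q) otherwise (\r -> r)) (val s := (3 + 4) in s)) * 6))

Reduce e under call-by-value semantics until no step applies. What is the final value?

Answer: 9

Working:
step 0: (if true then (((\x.(\y.9)) ((let z = 2 in (\u.(\v.u))) false)) (true && (let w = (let p = 4 in false) in (w && w)))) else (((if true then (\q.q) else (\r.r)) (let s = (3 + 4) in s)) * 6))
step 1: [if@root] (((\x.(\y.9)) ((let z = 2 in (\u.(\v.u))) false)) (true && (let w = (let p = 4 in false) in (w && w))))
step 2: [let@0.1.0] (((\x.(\y.9)) ((\u.(\v.u)) false)) (true && (let w = (let p = 4 in false) in (w && w))))
step 3: [beta@0.1] (((\x.(\y.9)) (\v.false)) (true && (let w = (let p = 4 in false) in (w && w))))
step 4: [beta@0] ((\y.9) (true && (let w = (let p = 4 in false) in (w && w))))
step 5: [let@1.1.0] ((\y.9) (true && (let w = false in (w && w))))
step 6: [let@1.1] ((\y.9) (true && (false && false)))
step 7: [delta@1.1] ((\y.9) (true && false))
step 8: [delta@1] ((\y.9) false)
step 9: [beta@root] 9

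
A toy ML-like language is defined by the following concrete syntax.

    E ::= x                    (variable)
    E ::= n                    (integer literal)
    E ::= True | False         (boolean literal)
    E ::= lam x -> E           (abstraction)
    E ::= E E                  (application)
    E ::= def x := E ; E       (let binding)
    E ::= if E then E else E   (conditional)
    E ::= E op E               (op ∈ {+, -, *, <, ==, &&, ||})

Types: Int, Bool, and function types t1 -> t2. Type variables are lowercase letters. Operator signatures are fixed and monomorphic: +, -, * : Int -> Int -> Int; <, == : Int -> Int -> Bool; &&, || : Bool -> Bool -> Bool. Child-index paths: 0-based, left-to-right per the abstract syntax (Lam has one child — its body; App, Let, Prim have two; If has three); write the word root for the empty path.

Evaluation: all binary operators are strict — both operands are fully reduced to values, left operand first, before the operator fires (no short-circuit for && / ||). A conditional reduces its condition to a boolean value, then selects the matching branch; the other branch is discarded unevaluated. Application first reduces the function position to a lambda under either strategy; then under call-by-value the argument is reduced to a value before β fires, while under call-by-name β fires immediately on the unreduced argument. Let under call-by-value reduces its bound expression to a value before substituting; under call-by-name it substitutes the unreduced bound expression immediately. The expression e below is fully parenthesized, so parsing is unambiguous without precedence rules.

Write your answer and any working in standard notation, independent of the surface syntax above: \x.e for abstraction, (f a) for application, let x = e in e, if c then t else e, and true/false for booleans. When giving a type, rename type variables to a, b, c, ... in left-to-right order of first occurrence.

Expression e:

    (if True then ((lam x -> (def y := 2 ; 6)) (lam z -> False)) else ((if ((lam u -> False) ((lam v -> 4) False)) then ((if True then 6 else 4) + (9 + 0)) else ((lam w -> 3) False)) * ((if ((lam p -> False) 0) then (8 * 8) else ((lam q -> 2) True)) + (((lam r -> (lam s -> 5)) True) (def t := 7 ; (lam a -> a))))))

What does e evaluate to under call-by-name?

Answer: 6

Working:
step 0: (if true then ((\x.(let y = 2 in 6)) (\z.false)) else ((if ((\u.false) ((\v.4) false)) then ((if true then 6 else 4) + (9 + 0)) else ((\w.3) false)) * ((if ((\p.false) 0) then (8 * 8) else ((\q.2) true)) + (((\r.(\s.5)) true) (let t = 7 in (\a.a))))))
step 1: [if@root] ((\x.(let y = 2 in 6)) (\z.false))
step 2: [beta@root] (let y = 2 in 6)
step 3: [let@root] 6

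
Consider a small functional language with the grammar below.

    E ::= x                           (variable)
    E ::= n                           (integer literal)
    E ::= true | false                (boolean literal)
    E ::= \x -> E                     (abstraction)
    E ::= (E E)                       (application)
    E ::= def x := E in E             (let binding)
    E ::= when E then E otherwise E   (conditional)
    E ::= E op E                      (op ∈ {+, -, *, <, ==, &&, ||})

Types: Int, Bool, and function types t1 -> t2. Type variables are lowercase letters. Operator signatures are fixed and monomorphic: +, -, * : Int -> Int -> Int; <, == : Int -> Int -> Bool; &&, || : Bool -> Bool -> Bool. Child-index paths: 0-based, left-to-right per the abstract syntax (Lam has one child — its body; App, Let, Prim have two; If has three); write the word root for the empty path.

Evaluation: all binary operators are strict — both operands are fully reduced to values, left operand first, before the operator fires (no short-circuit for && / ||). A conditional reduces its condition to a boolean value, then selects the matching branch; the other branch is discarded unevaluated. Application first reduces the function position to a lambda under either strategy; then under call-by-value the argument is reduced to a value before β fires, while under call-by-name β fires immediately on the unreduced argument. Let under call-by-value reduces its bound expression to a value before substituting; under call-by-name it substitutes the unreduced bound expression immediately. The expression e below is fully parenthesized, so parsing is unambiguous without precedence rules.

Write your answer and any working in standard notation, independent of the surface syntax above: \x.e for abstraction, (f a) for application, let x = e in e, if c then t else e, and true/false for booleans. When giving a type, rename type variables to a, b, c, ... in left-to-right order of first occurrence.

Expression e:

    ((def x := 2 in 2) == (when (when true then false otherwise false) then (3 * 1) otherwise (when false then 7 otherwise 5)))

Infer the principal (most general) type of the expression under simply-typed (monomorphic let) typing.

Answer: Bool

Trace:
let x : Int
  unify Int ~ Int
  unify Bool ~ Bool
  unify Bool ~ Bool
  unify Bool ~ Bool
  unify Int ~ Int
  unify Int ~ Int
  unify Bool ~ Bool
  unify Int ~ Int
  unify Int ~ Int
  unify Int ~ Int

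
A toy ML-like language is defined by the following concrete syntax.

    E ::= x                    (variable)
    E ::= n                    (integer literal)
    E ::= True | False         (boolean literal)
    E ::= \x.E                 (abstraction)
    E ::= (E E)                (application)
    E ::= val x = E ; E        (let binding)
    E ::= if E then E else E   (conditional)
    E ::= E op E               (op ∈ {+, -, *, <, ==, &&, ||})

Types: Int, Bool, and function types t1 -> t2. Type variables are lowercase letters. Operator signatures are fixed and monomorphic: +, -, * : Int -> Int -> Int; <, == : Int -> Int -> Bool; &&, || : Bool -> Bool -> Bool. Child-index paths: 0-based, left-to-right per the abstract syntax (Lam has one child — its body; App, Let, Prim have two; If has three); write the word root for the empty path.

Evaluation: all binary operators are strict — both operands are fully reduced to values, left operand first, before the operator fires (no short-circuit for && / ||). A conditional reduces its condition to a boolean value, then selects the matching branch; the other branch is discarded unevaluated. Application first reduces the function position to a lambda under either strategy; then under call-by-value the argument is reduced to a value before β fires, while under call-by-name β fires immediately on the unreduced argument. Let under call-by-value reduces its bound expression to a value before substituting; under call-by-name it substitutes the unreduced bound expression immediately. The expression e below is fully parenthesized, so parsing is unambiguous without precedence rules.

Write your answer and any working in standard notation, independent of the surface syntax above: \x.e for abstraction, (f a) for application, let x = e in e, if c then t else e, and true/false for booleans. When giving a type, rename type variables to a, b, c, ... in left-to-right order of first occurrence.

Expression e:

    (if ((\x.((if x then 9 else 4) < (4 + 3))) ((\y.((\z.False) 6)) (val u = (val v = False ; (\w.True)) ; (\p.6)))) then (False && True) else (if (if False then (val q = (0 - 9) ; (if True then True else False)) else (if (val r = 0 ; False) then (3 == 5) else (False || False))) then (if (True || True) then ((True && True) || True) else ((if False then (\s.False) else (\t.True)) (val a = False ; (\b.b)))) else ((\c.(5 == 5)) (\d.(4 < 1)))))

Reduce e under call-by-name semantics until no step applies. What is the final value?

Answer: false

Trace:
step 0: (if ((\x.((if x then 9 else 4) < (4 + 3))) ((\y.((\z.false) 6)) (let u = (let v = false in (\w.true)) in (\p.6)))) then (false && true) else (if (if false then (let q = (0 - 9) in (if true then true else false)) else (if (let r = 0 in false) then (3 == 5) else (false || false))) then (if (true || true) then ((true && true) || true) else ((if false then (\s.false) else (\t.true)) (let a = false in (\b.b)))) else ((\c.(5 == 5)) (\d.(4 < 1)))))
step 1: [beta@0] (if ((if ((\y.((\z.false) 6)) (let u = (let v = false in (\w.true)) in (\p.6))) then 9 else 4) < (4 + 3)) then (false && true) else (if (if false then (let q = (0 - 9) in (if true then true else false)) else (if (let r = 0 in false) then (3 == 5) else (false || false))) then (if (true || true) then ((true && true) || true) else ((if false then (\s.false) else (\t.true)) (let a = false in (\b.b)))) else ((\c.(5 == 5)) (\d.(4 < 1)))))
step 2: [beta@0.0.0] (if ((if ((\z.false) 6) then 9 else 4) < (4 + 3)) then (false && true) else (if (if false then (let q = (0 - 9) in (if true then true else false)) else (if (let r = 0 in false) then (3 == 5) else (false || false))) then (if (true || true) then ((true && true) || true) else ((if false then (\s.false) else (\t.true)) (let a = false in (\b.b)))) else ((\c.(5 == 5)) (\d.(4 < 1)))))
step 3: [beta@0.0.0] (if ((if false then 9 else 4) < (4 + 3)) then (false && true) else (if (if false then (let q = (0 - 9) in (if true then true else false)) else (if (let r = 0 in false) then (3 == 5) else (false || false))) then (if (true || true) then ((true && true) || true) else ((if false then (\s.false) else (\t.true)) (let a = false in (\b.b)))) else ((\c.(5 == 5)) (\d.(4 < 1)))))
step 4: [if@0.0] (if (4 < (4 + 3)) then (false && true) else (if (if false then (let q = (0 - 9) in (if true then true else false)) else (if (let r = 0 in false) then (3 == 5) else (false || false))) then (if (true || true) then ((true && true) || true) else ((if false then (\s.false) else (\t.true)) (let a = false in (\b.b)))) else ((\c.(5 == 5)) (\d.(4 < 1)))))
step 5: [delta@0.1] (if (4 < 7) then (false && true) else (if (if false then (let q = (0 - 9) in (if true then true else false)) else (if (let r = 0 in false) then (3 == 5) else (false || false))) then (if (true || true) then ((true && true) || true) else ((if false then (\s.false) else (\t.true)) (let a = false in (\b.b)))) else ((\c.(5 == 5)) (\d.(4 < 1)))))
step 6: [delta@0] (if true then (false && true) else (if (if false then (let q = (0 - 9) in (if true then true else false)) else (if (let r = 0 in false) then (3 == 5) else (false || false))) then (if (true || true) then ((true && true) || true) else ((if false then (\s.false) else (\t.true)) (let a = false in (\b.b)))) else ((\c.(5 == 5)) (\d.(4 < 1)))))
step 7: [if@root] (false && true)
step 8: [delta@root] false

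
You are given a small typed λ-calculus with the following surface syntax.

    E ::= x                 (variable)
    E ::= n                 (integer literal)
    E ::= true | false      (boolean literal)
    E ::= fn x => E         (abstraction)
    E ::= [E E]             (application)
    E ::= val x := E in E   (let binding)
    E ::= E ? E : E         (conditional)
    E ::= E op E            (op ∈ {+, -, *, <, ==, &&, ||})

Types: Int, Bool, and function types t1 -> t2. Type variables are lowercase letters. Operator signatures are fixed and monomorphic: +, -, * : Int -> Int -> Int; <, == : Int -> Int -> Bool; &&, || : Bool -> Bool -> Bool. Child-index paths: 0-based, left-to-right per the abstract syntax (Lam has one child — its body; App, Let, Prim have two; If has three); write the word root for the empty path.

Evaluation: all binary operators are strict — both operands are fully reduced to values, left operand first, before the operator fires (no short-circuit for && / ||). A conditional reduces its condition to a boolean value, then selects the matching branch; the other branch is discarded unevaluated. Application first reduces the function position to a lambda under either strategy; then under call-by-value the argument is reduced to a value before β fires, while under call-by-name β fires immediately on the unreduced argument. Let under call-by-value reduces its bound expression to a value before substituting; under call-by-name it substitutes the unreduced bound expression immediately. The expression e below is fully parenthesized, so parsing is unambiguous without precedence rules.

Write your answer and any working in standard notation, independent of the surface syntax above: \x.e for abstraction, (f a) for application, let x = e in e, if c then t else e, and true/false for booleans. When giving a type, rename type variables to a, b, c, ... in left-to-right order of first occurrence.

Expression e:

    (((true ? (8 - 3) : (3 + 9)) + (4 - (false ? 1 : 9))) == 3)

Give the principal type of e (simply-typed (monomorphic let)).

Derivation:
  unify Bool ~ Bool
  unify Int ~ Int
  unify Int ~ Int
  unify Int ~ Int
  unify Int ~ Int
  unify Int ~ Int
  unify Int ~ Int
  unify Int ~ Int
  unify Bool ~ Bool
  unify Int ~ Int
  unify Int ~ Int
  unify Int ~ Int
  unify Int ~ Int
  unify Int ~ Int

Answer: Bool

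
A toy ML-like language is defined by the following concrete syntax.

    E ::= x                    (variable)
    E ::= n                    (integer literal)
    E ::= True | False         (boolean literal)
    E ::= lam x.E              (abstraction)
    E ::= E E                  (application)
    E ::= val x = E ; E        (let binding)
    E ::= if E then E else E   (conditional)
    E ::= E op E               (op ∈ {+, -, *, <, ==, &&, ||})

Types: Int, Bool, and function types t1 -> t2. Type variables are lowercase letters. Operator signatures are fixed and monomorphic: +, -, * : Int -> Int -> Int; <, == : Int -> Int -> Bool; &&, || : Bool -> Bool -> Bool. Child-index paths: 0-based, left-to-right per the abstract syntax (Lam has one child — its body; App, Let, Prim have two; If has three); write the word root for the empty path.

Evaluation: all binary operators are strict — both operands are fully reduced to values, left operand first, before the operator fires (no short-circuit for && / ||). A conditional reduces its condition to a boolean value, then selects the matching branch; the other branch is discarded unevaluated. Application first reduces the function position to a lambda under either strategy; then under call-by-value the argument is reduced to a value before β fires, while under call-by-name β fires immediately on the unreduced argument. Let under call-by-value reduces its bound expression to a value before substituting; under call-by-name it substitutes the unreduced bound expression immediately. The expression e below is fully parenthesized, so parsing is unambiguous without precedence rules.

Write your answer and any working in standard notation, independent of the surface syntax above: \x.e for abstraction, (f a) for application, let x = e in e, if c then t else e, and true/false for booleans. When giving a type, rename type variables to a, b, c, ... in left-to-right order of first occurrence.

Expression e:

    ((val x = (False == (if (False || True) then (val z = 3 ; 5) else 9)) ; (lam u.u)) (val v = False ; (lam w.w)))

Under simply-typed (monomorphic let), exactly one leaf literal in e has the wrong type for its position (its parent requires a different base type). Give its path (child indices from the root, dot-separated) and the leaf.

Answer: 0.0.0 : false

Trace:
  unify Bool ~ Int
  FAIL: mismatch Bool ~ Int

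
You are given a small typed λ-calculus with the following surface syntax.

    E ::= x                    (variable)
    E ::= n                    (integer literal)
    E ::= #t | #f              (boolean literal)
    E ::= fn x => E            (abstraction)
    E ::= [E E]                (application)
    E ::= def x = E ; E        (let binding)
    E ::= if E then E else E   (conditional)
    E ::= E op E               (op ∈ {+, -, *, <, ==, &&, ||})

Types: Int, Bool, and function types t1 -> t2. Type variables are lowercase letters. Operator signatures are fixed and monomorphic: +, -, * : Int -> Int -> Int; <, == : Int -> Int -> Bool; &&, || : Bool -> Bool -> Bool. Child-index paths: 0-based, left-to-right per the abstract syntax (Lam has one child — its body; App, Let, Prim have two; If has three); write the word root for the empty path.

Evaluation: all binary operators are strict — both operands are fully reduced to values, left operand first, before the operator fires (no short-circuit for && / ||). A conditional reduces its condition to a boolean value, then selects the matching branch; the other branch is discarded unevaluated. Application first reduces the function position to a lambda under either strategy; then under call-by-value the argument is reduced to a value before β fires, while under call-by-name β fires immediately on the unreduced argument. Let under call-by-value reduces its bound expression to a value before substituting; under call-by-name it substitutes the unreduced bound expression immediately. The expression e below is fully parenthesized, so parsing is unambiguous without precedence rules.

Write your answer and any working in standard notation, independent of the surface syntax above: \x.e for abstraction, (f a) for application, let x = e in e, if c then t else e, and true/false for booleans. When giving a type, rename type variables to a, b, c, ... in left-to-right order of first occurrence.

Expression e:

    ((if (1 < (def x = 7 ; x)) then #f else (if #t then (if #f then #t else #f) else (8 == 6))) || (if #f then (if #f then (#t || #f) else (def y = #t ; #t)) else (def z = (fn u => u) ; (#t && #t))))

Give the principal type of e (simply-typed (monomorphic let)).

Answer: Bool

Working:
  unify Int ~ Int
let x : Int
x : Int
  unify Int ~ Int
  unify Bool ~ Bool
  unify Bool ~ Bool
  unify Bool ~ Bool
  unify Bool ~ Bool
  unify Int ~ Int
  unify Int ~ Int
  unify Bool ~ Bool
  unify Bool ~ Bool
  unify Bool ~ Bool
  unify Bool ~ Bool
  unify Bool ~ Bool
  unify Bool ~ Bool
  unify Bool ~ Bool
let y : Bool
  unify Bool ~ Bool
u : a
\u._ : a -> a
let z : a -> a
  unify Bool ~ Bool
  unify Bool ~ Bool
  unify Bool ~ Bool
  unify Bool ~ Bool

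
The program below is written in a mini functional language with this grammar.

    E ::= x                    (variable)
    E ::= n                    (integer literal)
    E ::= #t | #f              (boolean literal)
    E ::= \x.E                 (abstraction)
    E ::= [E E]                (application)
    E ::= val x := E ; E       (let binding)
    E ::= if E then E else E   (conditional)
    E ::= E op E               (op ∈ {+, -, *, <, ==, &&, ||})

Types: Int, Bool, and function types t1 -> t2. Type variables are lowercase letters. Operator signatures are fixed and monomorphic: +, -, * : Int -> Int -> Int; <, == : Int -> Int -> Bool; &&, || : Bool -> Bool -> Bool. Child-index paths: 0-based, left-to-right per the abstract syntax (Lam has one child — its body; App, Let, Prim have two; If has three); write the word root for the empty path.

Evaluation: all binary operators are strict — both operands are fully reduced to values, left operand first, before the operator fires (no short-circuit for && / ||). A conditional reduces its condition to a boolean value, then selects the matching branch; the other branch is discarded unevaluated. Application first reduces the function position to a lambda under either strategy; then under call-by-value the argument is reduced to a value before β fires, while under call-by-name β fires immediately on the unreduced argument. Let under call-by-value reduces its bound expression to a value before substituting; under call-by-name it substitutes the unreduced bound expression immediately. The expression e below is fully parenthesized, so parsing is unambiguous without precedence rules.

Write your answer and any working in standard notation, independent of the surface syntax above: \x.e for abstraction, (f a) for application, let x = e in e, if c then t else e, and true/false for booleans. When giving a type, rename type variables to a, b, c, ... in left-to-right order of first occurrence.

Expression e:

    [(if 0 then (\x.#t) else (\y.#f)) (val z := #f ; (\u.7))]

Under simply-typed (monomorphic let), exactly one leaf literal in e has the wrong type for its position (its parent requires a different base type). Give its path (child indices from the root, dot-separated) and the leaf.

Trace:
  unify Int ~ Bool
  FAIL: mismatch Int ~ Bool

Answer: 0.0 : 0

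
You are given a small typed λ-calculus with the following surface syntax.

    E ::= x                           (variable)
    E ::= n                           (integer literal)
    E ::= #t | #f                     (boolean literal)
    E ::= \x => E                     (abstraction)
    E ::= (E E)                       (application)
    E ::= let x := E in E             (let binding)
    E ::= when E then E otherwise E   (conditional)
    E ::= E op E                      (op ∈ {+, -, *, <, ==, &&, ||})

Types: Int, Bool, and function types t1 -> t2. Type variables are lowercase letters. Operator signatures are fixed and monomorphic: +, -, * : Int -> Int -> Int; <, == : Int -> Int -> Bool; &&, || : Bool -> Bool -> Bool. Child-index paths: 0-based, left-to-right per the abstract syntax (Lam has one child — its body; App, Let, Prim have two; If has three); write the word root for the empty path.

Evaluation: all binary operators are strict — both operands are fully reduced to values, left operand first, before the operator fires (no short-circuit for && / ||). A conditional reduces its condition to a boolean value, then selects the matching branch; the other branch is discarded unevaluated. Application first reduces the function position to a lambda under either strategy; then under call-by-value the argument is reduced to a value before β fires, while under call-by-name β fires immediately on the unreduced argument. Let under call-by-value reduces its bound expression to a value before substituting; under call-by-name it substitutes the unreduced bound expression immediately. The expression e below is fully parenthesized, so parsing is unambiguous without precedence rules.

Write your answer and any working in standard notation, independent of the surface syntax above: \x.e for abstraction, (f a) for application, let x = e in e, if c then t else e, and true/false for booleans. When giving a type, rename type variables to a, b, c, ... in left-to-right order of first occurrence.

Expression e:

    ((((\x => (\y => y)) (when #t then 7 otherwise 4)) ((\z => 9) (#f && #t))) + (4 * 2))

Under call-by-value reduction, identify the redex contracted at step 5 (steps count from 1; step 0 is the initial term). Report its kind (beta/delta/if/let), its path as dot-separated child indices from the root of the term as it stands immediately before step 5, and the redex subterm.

Answer: beta at 0 : ((\y.y) 9)

Derivation:
step 0: ((((\x.(\y.y)) (if true then 7 else 4)) ((\z.9) (false && true))) + (4 * 2))
step 1: [if@0.0.1] ((((\x.(\y.y)) 7) ((\z.9) (false && true))) + (4 * 2))
step 2: [beta@0.0] (((\y.y) ((\z.9) (false && true))) + (4 * 2))
step 3: [delta@0.1.1] (((\y.y) ((\z.9) false)) + (4 * 2))
step 4: [beta@0.1] (((\y.y) 9) + (4 * 2))
step 5: [beta@0] (9 + (4 * 2))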